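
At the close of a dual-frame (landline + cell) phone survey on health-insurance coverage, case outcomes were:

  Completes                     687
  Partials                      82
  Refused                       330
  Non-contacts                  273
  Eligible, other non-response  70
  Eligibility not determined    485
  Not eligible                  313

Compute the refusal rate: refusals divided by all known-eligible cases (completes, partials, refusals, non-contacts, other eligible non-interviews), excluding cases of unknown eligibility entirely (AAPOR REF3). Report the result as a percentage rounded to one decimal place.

Numerator → 330
Base → 687 + 82 + 330 + 273 + 70 = 1442
REF3 = 330 / 1442 = 0.2288

22.9%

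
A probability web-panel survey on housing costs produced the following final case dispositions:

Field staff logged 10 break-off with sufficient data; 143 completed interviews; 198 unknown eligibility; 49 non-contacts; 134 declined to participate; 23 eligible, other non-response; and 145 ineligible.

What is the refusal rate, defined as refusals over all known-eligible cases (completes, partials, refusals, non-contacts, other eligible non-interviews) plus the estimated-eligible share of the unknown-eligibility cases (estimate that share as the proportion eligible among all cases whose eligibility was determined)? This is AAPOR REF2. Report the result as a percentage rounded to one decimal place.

26.8%

Top → 134
Determined eligible → 143 + 10 + 134 + 49 + 23 = 359
e = 359 / (359 + 145) = 359 / 504 = 0.7123
e × U → 0.7123 × 198 = 141.04
Base → 359 + 141.04 = 500.04
REF2 = 134 / 500.04 = 0.2680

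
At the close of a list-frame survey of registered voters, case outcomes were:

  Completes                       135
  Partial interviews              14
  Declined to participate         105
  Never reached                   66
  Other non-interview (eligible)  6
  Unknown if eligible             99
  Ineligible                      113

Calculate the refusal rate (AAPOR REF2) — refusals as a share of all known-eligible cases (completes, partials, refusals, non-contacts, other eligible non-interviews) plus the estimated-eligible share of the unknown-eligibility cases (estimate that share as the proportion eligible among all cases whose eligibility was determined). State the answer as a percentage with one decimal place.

Numerator → 105
Known eligible → 135 + 14 + 105 + 66 + 6 = 326
e = 326 / (326 + 113) = 326 / 439 = 0.7426
Estimated eligible among unknowns → 0.7426 × 99 = 73.52
Denominator → 326 + 73.52 = 399.52
REF2 = 105 / 399.52 = 0.2628

26.3%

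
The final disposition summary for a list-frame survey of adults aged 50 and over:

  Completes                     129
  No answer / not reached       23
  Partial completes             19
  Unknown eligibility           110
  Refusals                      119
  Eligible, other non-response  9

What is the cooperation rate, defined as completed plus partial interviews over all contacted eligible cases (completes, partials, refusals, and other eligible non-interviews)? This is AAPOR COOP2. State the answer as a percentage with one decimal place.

Top → 129 + 19 = 148
Denom → 129 + 19 + 119 + 9 = 276
COOP2 = 148 / 276 = 0.5362

53.6%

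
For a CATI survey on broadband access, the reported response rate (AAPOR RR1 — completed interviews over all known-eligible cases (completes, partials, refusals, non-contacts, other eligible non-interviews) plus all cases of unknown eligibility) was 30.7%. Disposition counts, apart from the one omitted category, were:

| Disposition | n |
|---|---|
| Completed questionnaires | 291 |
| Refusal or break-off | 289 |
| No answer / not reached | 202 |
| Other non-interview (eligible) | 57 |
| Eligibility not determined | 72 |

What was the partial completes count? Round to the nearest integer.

37

RR1 = 291 / D = 0.307
D = 291 / 0.307 = 947.9
Other denominator terms total 911
partial completes = 947.9 − 911 ≈ 37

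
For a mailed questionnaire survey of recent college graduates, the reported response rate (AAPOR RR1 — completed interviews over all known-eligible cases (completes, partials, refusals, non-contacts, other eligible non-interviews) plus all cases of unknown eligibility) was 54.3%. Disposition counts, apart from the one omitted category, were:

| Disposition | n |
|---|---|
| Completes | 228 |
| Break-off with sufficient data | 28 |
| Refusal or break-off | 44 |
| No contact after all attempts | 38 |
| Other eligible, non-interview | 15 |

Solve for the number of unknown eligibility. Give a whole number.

67

RR1 = 228 / D = 0.543
D = 228 / 0.543 = 419.9
Other denominator terms total 353
unknown eligibility = 419.9 − 353 ≈ 67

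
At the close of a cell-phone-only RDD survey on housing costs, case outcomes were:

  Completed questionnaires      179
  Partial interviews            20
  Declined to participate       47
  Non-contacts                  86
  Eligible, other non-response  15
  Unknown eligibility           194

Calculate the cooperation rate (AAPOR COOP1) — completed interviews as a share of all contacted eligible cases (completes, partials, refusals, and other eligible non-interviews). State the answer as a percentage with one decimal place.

68.6%

Numerator: 179
Denom: 179 + 20 + 47 + 15 = 261
COOP1 = 179 / 261 = 0.6858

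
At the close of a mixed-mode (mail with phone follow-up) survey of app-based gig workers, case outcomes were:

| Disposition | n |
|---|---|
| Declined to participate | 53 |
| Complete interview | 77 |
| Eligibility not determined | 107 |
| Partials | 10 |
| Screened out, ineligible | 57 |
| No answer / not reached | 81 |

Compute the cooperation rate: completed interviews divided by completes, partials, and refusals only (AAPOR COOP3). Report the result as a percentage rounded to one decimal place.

Top = 77
Denominator = 77 + 10 + 53 = 140
COOP3 = 77 / 140 = 0.5500

55.0%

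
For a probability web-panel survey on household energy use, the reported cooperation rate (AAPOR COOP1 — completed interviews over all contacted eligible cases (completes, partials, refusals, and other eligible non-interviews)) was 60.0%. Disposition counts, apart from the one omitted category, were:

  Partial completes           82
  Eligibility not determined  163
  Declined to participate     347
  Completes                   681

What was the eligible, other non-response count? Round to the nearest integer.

25

COOP1 = 681 / D = 0.600
D = 681 / 0.600 = 1135.0
Remaining denominator categories sum to 1110
eligible, other non-response = 1135.0 − 1110 ≈ 25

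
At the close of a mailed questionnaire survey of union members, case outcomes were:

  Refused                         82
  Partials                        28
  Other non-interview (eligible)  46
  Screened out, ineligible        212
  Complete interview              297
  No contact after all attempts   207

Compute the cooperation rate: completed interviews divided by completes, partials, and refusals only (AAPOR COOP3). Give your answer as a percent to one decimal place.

73.0%

Num → 297
Denominator → 297 + 28 + 82 = 407
COOP3 = 297 / 407 = 0.7297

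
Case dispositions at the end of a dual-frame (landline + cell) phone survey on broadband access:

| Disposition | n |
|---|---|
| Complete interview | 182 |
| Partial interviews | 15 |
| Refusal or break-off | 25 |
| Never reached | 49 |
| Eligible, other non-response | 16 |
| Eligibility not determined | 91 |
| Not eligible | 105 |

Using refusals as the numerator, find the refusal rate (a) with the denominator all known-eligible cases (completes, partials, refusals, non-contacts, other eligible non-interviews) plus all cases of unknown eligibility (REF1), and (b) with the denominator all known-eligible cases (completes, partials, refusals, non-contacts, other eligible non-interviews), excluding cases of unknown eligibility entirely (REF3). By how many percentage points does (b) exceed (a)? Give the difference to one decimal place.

2.1

Num → 25
Denom → 182 + 15 + 25 + 49 + 16 + 91 = 378
REF1 = 25 / 378 = 0.0661
Denom → 182 + 15 + 25 + 49 + 16 = 287
REF3 = 25 / 287 = 0.0871
Difference = 8.71 − 6.61 = 2.10 percentage points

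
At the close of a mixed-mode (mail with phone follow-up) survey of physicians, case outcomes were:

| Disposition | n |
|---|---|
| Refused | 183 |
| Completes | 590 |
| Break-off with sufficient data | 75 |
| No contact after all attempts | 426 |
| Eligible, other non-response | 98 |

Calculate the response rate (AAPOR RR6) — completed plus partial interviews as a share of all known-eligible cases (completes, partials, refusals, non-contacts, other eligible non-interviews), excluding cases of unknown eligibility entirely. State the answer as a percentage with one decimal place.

Num: 590 + 75 = 665
Denom: 590 + 75 + 183 + 426 + 98 = 1372
RR6 = 665 / 1372 = 0.4847

48.5%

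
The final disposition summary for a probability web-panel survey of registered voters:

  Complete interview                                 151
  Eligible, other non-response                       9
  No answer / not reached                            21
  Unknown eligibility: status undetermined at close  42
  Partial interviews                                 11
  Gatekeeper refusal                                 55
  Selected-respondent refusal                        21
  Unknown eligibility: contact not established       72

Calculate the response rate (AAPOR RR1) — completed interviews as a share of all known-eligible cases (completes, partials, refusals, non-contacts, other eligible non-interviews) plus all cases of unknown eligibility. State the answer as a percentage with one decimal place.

Refusal or break-off = 55 + 21 = 76
Unknown eligibility = 72 + 42 = 114
Numerator: 151
Denom: 151 + 11 + 76 + 21 + 9 + 114 = 382
RR1 = 151 / 382 = 0.3953

39.5%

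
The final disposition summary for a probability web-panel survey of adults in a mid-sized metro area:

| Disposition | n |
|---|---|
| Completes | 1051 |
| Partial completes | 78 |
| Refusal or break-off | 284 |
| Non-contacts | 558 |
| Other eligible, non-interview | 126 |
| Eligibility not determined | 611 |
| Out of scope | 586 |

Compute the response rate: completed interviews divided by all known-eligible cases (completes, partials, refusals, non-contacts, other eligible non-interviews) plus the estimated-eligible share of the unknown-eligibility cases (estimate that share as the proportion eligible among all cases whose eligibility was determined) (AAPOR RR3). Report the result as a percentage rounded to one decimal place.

40.8%

Num: 1051
Eligible (known): 1051 + 78 + 284 + 558 + 126 = 2097
e = 2097 / (2097 + 586) = 2097 / 2683 = 0.7816
e × U: 0.7816 × 611 = 477.56
Base: 2097 + 477.56 = 2574.56
RR3 = 1051 / 2574.56 = 0.4082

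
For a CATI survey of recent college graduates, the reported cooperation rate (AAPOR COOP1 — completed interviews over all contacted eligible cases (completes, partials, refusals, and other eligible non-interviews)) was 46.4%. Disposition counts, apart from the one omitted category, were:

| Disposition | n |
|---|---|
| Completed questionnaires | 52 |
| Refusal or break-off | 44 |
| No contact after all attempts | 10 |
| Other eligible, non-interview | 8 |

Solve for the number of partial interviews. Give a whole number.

8

COOP1 = 52 / D = 0.464
D = 52 / 0.464 = 112.1
Remaining denominator categories sum to 104
partial interviews = 112.1 − 104 ≈ 8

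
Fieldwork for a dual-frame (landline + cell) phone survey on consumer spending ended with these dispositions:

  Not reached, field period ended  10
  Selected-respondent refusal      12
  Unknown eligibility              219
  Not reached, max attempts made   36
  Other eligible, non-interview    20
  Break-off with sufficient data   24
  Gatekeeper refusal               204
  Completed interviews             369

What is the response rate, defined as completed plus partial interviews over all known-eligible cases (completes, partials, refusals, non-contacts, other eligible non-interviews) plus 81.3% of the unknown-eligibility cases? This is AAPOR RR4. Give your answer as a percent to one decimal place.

Declined to participate = 204 + 12 = 216
No answer / not reached = 10 + 36 = 46
Num → 369 + 24 = 393
Eligible (known) → 369 + 24 + 216 + 46 + 20 = 675
Estimated eligible among unknowns → 0.8130 × 219 = 178.05
Denominator → 675 + 178.05 = 853.05
RR4 = 393 / 853.05 = 0.4607

46.1%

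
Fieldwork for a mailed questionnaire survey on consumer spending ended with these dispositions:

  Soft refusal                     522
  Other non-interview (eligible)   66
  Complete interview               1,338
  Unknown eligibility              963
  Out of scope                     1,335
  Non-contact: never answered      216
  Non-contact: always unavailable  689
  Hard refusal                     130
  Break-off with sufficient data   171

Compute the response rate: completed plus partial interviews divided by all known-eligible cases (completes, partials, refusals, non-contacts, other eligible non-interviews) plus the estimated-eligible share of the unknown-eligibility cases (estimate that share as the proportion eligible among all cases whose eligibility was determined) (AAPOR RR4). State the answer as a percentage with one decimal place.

39.6%

Refused = 130 + 522 = 652
Non-contacts = 216 + 689 = 905
Numerator → 1338 + 171 = 1509
Determined eligible → 1338 + 171 + 652 + 905 + 66 = 3132
e = 3132 / (3132 + 1335) = 3132 / 4467 = 0.7011
Estimated eligible among unknowns → 0.7011 × 963 = 675.16
Base → 3132 + 675.16 = 3807.16
RR4 = 1509 / 3807.16 = 0.3964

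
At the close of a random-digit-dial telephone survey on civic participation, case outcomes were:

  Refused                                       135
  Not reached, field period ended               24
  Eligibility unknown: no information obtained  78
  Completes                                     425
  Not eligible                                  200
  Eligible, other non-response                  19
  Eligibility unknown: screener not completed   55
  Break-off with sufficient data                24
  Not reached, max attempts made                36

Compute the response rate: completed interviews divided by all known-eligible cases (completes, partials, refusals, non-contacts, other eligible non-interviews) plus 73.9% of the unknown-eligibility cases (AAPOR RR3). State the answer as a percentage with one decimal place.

55.8%

Non-contacts = 24 + 36 = 60
Unknown eligibility = 55 + 78 = 133
Numerator = 425
Determined eligible = 425 + 24 + 135 + 60 + 19 = 663
e × U = 0.7390 × 133 = 98.29
Denominator = 663 + 98.29 = 761.29
RR3 = 425 / 761.29 = 0.5583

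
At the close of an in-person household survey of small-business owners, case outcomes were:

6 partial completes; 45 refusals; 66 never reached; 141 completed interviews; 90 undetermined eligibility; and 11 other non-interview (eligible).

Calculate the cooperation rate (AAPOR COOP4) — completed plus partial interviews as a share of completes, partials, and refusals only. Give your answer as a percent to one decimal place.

Num → 141 + 6 = 147
Denom → 141 + 6 + 45 = 192
COOP4 = 147 / 192 = 0.7656

76.6%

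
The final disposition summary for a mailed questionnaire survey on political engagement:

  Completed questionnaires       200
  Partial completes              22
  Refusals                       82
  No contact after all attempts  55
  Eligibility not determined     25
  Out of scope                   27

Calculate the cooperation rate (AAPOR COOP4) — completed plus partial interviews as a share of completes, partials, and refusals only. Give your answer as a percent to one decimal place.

Num = 200 + 22 = 222
Base = 200 + 22 + 82 = 304
COOP4 = 222 / 304 = 0.7303

73.0%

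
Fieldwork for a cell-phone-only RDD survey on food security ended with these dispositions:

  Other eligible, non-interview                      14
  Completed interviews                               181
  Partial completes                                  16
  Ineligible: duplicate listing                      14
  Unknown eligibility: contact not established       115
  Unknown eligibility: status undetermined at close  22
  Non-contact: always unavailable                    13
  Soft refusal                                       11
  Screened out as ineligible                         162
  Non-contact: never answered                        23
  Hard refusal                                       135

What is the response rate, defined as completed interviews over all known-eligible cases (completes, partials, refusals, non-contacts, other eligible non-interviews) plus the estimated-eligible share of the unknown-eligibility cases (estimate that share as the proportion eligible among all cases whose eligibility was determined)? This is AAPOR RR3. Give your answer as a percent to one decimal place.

37.1%

Refusal or break-off = 135 + 11 = 146
Non-contacts = 23 + 13 = 36
Eligibility not determined = 115 + 22 = 137
Ineligible = 162 + 14 = 176
Top → 181
Determined eligible → 181 + 16 + 146 + 36 + 14 = 393
e = 393 / (393 + 176) = 393 / 569 = 0.6907
Eligible share of unknowns → 0.6907 × 137 = 94.63
Denom → 393 + 94.63 = 487.63
RR3 = 181 / 487.63 = 0.3712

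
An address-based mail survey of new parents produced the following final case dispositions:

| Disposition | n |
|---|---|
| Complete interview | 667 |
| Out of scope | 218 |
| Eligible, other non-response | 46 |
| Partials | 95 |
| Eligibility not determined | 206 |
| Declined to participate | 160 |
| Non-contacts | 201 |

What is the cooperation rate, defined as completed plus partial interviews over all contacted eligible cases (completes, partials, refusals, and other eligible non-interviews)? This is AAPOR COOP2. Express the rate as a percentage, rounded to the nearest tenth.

78.7%

Top → 667 + 95 = 762
Base → 667 + 95 + 160 + 46 = 968
COOP2 = 762 / 968 = 0.7872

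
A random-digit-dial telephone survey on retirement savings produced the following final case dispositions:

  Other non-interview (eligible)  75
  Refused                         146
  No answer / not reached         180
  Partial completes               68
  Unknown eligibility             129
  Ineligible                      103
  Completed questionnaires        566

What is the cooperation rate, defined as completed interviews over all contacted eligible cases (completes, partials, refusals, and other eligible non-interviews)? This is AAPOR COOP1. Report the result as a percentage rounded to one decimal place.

66.2%

Top = 566
Denominator = 566 + 68 + 146 + 75 = 855
COOP1 = 566 / 855 = 0.6620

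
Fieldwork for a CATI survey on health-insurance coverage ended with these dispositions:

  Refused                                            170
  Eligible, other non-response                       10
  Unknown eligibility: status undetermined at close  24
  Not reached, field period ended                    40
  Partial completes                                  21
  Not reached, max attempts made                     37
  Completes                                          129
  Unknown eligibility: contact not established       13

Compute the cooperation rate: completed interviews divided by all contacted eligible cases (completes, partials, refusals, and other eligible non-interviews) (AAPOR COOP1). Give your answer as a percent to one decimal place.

Non-contacts = 40 + 37 = 77
Unknown if eligible = 13 + 24 = 37
Numerator → 129
Denominator → 129 + 21 + 170 + 10 = 330
COOP1 = 129 / 330 = 0.3909

39.1%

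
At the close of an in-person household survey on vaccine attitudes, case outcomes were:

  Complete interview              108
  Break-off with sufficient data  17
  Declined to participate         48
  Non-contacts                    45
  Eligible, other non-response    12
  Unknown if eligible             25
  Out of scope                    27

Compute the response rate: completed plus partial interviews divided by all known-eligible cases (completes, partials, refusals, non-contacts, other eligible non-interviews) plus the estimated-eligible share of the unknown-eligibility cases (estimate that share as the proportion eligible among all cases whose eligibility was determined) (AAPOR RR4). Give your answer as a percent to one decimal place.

Top → 108 + 17 = 125
Known eligible → 108 + 17 + 48 + 45 + 12 = 230
e = 230 / (230 + 27) = 230 / 257 = 0.8949
e × U → 0.8949 × 25 = 22.37
Denom → 230 + 22.37 = 252.37
RR4 = 125 / 252.37 = 0.4953

49.5%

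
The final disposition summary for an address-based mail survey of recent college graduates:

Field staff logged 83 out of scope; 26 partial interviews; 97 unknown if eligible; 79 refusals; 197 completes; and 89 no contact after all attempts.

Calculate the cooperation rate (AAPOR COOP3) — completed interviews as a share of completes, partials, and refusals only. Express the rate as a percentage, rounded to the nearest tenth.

Numerator: 197
Denominator: 197 + 26 + 79 = 302
COOP3 = 197 / 302 = 0.6523

65.2%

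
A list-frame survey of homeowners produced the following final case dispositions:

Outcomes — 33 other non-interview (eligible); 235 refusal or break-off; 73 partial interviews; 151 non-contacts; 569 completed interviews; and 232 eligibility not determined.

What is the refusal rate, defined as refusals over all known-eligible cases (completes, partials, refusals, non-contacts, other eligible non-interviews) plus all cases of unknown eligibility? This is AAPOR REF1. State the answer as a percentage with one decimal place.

Numerator = 235
Denom = 569 + 73 + 235 + 151 + 33 + 232 = 1293
REF1 = 235 / 1293 = 0.1817

18.2%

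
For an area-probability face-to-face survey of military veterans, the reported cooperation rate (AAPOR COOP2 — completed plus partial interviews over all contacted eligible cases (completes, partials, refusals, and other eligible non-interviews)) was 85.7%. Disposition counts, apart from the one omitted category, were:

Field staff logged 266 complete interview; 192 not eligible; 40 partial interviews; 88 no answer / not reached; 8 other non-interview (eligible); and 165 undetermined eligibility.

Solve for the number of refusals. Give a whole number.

Numerator → 266 + 40 = 306
COOP2 = 306 / D = 0.857
D = 306 / 0.857 = 357.1
Remaining denominator categories sum to 314
refusals = 357.1 − 314 ≈ 43

43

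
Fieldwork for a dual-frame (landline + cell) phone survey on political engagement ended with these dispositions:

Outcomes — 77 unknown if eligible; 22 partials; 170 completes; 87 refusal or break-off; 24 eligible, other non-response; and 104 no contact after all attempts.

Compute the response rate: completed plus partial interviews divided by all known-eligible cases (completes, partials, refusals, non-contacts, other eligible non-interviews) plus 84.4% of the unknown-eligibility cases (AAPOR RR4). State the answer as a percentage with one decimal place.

Top = 170 + 22 = 192
Eligible (known) = 170 + 22 + 87 + 104 + 24 = 407
e × U = 0.8440 × 77 = 64.99
Base = 407 + 64.99 = 471.99
RR4 = 192 / 471.99 = 0.4068

40.7%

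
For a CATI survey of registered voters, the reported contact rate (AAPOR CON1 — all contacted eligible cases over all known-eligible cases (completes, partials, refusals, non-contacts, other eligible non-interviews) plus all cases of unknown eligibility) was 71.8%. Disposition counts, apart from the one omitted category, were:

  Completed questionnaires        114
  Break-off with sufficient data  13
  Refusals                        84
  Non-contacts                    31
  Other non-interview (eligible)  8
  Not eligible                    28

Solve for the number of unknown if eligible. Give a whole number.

55

Top → 114 + 13 + 84 + 8 = 219
CON1 = 219 / D = 0.718
D = 219 / 0.718 = 305.0
Remaining denominator categories sum to 250
unknown if eligible = 305.0 − 250 ≈ 55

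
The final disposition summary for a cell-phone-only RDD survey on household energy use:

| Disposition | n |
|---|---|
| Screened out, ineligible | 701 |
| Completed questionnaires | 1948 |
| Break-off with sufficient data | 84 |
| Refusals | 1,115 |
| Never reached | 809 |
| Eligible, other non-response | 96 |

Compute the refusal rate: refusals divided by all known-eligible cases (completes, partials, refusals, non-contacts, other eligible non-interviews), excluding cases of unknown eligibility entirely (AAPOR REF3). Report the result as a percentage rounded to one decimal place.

Top = 1115
Denominator = 1948 + 84 + 1115 + 809 + 96 = 4052
REF3 = 1115 / 4052 = 0.2752

27.5%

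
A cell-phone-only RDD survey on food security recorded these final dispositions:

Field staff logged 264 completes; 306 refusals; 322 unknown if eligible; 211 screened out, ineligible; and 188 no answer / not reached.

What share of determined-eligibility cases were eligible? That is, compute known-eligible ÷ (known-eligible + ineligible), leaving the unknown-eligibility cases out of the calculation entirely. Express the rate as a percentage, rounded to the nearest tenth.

Eligible (known): 264 + 306 + 188 = 758
e = 758 / (758 + 211) = 758 / 969 = 0.7822

78.2%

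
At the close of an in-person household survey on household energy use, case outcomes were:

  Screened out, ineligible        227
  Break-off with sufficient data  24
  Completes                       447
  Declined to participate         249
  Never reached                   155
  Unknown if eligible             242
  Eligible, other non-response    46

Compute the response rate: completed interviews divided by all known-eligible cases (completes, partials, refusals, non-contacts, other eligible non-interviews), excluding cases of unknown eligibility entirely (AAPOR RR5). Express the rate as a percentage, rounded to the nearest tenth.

Num: 447
Denom: 447 + 24 + 249 + 155 + 46 = 921
RR5 = 447 / 921 = 0.4853

48.5%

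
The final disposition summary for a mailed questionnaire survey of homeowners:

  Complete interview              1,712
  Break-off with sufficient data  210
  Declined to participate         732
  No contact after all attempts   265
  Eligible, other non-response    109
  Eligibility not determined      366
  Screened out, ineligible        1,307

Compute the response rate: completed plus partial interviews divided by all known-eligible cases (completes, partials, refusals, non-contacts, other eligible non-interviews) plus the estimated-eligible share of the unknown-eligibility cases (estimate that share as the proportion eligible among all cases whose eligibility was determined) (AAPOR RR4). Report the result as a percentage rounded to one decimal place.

Num → 1712 + 210 = 1922
Known eligible → 1712 + 210 + 732 + 265 + 109 = 3028
e = 3028 / (3028 + 1307) = 3028 / 4335 = 0.6985
e × U → 0.6985 × 366 = 255.65
Base → 3028 + 255.65 = 3283.65
RR4 = 1922 / 3283.65 = 0.5853

58.5%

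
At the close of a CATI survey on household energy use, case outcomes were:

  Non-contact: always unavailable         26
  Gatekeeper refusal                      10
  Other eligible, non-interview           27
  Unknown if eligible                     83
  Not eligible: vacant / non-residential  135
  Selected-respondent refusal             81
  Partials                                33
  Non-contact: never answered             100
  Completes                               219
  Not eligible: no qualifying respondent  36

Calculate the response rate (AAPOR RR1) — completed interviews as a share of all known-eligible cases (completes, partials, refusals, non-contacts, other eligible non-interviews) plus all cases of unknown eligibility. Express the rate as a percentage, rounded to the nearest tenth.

Refusal or break-off = 10 + 81 = 91
Non-contacts = 100 + 26 = 126
Out of scope = 36 + 135 = 171
Numerator = 219
Denominator = 219 + 33 + 91 + 126 + 27 + 83 = 579
RR1 = 219 / 579 = 0.3782

37.8%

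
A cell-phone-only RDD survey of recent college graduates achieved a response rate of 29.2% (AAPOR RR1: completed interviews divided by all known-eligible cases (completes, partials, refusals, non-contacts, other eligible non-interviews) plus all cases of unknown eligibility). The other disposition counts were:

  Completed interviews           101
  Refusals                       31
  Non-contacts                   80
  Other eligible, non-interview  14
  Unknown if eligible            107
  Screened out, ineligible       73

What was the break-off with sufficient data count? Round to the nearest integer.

13

RR1 = 101 / D = 0.292
D = 101 / 0.292 = 345.9
Rest of base = 333
break-off with sufficient data = 345.9 − 333 ≈ 13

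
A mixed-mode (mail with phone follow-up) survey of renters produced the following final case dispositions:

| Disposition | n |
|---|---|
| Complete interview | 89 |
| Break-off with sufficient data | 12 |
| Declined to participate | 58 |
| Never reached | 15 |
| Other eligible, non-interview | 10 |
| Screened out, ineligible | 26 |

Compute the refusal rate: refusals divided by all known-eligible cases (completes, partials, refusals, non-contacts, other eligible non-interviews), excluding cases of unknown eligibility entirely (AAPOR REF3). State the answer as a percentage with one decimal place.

31.5%

Num: 58
Denom: 89 + 12 + 58 + 15 + 10 = 184
REF3 = 58 / 184 = 0.3152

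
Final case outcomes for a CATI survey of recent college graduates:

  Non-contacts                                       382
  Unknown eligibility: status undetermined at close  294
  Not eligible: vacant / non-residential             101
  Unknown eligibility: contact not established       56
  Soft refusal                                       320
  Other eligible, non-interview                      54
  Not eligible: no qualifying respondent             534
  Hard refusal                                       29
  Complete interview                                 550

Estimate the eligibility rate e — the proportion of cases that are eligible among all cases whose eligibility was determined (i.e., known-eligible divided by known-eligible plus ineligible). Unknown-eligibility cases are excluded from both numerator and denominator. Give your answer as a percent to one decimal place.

Refused = 29 + 320 = 349
Unknown if eligible = 56 + 294 = 350
Screened out, ineligible = 534 + 101 = 635
Determined eligible = 550 + 349 + 382 + 54 = 1335
e = 1335 / (1335 + 635) = 1335 / 1970 = 0.6777

67.8%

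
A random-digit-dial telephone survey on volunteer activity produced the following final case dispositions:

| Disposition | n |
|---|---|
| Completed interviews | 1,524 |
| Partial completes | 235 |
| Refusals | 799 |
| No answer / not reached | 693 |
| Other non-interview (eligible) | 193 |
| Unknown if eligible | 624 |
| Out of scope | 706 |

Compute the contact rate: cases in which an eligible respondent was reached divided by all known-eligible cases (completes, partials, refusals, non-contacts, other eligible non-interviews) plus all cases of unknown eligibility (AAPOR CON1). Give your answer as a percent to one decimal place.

Top → 1524 + 235 + 799 + 193 = 2751
Denom → 1524 + 235 + 799 + 693 + 193 + 624 = 4068
CON1 = 2751 / 4068 = 0.6763

67.6%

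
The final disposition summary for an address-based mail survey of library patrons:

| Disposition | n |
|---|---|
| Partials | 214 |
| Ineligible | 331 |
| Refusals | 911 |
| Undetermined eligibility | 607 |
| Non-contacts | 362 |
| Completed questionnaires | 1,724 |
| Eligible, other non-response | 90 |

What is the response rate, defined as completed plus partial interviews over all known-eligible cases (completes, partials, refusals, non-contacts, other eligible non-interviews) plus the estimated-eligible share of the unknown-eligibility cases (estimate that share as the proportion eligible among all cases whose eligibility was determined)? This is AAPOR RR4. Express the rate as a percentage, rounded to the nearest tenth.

Numerator = 1724 + 214 = 1938
Eligible (known) = 1724 + 214 + 911 + 362 + 90 = 3301
e = 3301 / (3301 + 331) = 3301 / 3632 = 0.9089
Eligible share of unknowns = 0.9089 × 607 = 551.70
Denominator = 3301 + 551.70 = 3852.70
RR4 = 1938 / 3852.70 = 0.5030

50.3%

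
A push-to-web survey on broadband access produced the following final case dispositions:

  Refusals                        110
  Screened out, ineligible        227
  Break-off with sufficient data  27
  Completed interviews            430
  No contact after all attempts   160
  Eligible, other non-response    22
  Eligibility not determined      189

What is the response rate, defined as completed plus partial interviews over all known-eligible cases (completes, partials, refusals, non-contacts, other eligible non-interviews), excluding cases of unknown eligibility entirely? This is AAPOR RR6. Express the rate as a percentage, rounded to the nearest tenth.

Top = 430 + 27 = 457
Denominator = 430 + 27 + 110 + 160 + 22 = 749
RR6 = 457 / 749 = 0.6101

61.0%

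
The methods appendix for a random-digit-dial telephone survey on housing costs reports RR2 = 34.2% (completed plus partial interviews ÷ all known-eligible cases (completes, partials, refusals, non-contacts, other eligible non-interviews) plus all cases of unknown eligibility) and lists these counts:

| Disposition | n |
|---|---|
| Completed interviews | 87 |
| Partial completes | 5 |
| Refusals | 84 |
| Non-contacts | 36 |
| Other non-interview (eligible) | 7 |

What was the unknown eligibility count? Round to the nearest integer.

Top → 87 + 5 = 92
RR2 = 92 / D = 0.342
D = 92 / 0.342 = 269.0
Other denominator terms total 219
unknown eligibility = 269.0 − 219 ≈ 50

50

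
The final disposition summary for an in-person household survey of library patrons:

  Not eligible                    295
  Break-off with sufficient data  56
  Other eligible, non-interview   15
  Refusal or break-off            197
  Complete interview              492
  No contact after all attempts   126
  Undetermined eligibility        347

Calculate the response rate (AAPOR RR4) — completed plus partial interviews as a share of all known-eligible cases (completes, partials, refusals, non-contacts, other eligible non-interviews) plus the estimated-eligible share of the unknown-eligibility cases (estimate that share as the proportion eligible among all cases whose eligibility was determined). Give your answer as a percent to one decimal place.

47.8%

Numerator = 492 + 56 = 548
Determined eligible = 492 + 56 + 197 + 126 + 15 = 886
e = 886 / (886 + 295) = 886 / 1181 = 0.7502
Eligible share of unknowns = 0.7502 × 347 = 260.32
Base = 886 + 260.32 = 1146.32
RR4 = 548 / 1146.32 = 0.4781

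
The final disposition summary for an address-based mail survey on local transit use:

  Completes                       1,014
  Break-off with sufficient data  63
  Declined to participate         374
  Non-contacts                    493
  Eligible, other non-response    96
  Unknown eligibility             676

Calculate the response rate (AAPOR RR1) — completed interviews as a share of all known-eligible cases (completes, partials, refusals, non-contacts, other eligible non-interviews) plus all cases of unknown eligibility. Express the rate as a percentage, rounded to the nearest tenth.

37.3%

Num → 1014
Denominator → 1014 + 63 + 374 + 493 + 96 + 676 = 2716
RR1 = 1014 / 2716 = 0.3733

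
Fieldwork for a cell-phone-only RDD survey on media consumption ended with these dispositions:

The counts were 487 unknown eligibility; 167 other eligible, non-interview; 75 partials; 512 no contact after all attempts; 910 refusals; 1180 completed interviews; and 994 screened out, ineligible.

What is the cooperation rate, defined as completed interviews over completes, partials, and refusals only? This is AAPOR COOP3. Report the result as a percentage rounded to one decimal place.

Num: 1180
Denom: 1180 + 75 + 910 = 2165
COOP3 = 1180 / 2165 = 0.5450

54.5%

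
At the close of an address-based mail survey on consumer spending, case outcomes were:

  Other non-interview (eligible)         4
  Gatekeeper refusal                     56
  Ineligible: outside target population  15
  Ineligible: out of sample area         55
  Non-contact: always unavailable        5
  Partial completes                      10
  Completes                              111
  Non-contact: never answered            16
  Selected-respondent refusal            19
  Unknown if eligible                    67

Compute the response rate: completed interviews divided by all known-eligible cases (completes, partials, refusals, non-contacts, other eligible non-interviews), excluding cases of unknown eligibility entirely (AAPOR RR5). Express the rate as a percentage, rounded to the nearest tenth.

Refusal or break-off = 56 + 19 = 75
No contact after all attempts = 16 + 5 = 21
Out of scope = 15 + 55 = 70
Top = 111
Denominator = 111 + 10 + 75 + 21 + 4 = 221
RR5 = 111 / 221 = 0.5023

50.2%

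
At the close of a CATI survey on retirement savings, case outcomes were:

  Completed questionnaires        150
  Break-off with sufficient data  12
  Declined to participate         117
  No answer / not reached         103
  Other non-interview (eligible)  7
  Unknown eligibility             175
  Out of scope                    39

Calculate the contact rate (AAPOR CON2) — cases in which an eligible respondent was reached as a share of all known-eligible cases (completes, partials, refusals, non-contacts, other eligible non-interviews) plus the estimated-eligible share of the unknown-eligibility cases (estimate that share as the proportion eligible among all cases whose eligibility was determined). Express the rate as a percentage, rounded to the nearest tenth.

Num = 150 + 12 + 117 + 7 = 286
Eligible (known) = 150 + 12 + 117 + 103 + 7 = 389
e = 389 / (389 + 39) = 389 / 428 = 0.9089
Estimated eligible among unknowns = 0.9089 × 175 = 159.06
Denominator = 389 + 159.06 = 548.06
CON2 = 286 / 548.06 = 0.5218

52.2%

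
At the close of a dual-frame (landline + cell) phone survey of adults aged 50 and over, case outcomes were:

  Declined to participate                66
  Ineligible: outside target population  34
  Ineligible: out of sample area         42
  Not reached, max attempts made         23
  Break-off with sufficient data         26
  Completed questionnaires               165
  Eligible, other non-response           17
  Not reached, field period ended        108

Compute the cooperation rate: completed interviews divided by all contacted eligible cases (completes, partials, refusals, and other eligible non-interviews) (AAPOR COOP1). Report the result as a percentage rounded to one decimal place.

60.2%

Non-contacts = 108 + 23 = 131
Not eligible = 34 + 42 = 76
Num = 165
Base = 165 + 26 + 66 + 17 = 274
COOP1 = 165 / 274 = 0.6022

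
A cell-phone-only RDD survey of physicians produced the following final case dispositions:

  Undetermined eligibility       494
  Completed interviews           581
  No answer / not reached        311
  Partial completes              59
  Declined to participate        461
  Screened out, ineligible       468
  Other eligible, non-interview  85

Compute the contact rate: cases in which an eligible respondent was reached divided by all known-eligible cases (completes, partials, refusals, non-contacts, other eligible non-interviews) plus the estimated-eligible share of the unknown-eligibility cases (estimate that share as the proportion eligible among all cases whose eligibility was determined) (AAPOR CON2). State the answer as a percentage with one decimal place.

Top = 581 + 59 + 461 + 85 = 1186
Determined eligible = 581 + 59 + 461 + 311 + 85 = 1497
e = 1497 / (1497 + 468) = 1497 / 1965 = 0.7618
Eligible share of unknowns = 0.7618 × 494 = 376.33
Denominator = 1497 + 376.33 = 1873.33
CON2 = 1186 / 1873.33 = 0.6331

63.3%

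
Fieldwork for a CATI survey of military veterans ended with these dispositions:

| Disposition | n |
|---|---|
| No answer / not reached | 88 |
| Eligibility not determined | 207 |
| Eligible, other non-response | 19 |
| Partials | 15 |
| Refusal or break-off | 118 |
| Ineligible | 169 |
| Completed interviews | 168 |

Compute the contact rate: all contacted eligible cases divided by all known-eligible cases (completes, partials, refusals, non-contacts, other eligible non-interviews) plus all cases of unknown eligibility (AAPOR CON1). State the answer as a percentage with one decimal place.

52.0%

Num → 168 + 15 + 118 + 19 = 320
Denominator → 168 + 15 + 118 + 88 + 19 + 207 = 615
CON1 = 320 / 615 = 0.5203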